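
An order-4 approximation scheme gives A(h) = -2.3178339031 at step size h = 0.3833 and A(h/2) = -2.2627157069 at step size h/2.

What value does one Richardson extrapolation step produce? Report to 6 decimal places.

r = 4: numerator weight 16, denominator 15.
16·(-2.2627157069) − (-2.3178339031) = -33.8856174073
Divide by 2^4 − 1 = 15.
So the Richardson estimate is -2.2590411605.

-2.259041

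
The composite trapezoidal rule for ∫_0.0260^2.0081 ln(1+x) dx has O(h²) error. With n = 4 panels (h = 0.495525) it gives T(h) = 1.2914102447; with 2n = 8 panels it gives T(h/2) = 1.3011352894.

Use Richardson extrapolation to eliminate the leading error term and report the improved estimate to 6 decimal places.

Order 2 gives 2^r = 4 and 2^r − 1 = 3.
2^2×A(h/2) = 5.2045411576; minus A(h) gives 3.9131309129.
R = 3.9131309129/3 = 1.3043769710

1.304377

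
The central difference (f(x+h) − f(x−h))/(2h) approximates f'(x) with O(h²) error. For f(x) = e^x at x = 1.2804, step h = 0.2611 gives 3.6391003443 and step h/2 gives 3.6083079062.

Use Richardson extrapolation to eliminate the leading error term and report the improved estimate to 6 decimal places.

3.598044

With r = 2 the leading error scales as h^2, so the weight is 2^2 = 4.
2^2·A(h/2) = 14.4332316248; minus A(h) gives 10.7941312805.
Denominator 4 − 1 = 3.
R = 10.7941312805/3 = 3.5980437602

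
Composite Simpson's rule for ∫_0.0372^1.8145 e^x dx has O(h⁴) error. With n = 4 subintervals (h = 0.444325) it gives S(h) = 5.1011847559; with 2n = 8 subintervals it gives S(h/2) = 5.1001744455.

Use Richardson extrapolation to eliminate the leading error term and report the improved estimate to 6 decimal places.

Leading term ∝ h^4; use weight 16 = 2^4.
2^4*A(h/2) = 81.6027911280; minus A(h) gives 76.5016063721.
R = 76.5016063721/15 = 5.1001070915
Correction |R − A(h/2)| = 6.735e-05; gap |A(h/2) − A(h)| = 1.010e-03.

5.100107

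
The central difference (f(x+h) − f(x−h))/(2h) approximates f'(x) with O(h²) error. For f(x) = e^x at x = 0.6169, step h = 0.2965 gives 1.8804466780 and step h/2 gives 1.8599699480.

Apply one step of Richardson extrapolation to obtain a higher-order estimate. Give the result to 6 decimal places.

1.853144

The method has order 2: 2^2 = 4.
Weighted: 7.4398797920 − 1.8804466780 = 5.5594331140
Divide by 2^2 − 1 = 3.
Result: 1.8531443713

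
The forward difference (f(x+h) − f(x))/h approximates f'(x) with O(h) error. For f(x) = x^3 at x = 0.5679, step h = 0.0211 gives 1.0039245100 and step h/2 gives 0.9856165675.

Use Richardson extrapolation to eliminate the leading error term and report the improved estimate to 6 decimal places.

0.967309

r = 1, so 2^r = 2.
Weighted: 1.9712331350 − 1.0039245100 = 0.9673086250
(2·0.9856165675 − 1.0039245100)/(2 − 1) = 0.9673086250
Correction |R − A(h/2)| = 1.831e-02; gap |A(h/2) − A(h)| = 1.831e-02.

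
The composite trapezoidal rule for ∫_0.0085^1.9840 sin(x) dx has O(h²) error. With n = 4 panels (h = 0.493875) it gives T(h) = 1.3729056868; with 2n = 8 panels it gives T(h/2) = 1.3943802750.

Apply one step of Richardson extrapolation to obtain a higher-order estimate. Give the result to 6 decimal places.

1.401538

With r = 2 the leading error scales as h^2, so the weight is 2^2 = 4.
4×1.3943802750 = 5.5775211000; 5.5775211000 − 1.3729056868 = 4.2046154132
Extrapolated: 4.2046154132 / 3 = 1.4015384711
Shift from A(h/2): +0.0071581961.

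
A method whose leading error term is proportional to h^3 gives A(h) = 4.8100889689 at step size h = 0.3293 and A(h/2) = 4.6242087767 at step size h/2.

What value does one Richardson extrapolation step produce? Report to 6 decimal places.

With r = 3 the leading error scales as h^3, so the weight is 2^3 = 8.
Weighted: 36.9936702136 − 4.8100889689 = 32.1835812447
Divide by 2^3 − 1 = 7.
Result: 4.5976544635

4.597654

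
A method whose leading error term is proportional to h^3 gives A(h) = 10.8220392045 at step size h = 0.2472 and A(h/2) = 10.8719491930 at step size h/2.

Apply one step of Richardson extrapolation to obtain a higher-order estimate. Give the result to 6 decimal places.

With r = 3 the leading error scales as h^3, so the weight is 2^3 = 8.
A(h/2) − A(h) = 10.8719491930 − 10.8220392045 = 0.0499099885
Divide by 2^3 − 1 = 7: 0.0499099885/7 = 0.0071299984
R = A(h/2) + (A(h/2) − A(h))/7 = 10.8719491930 + 0.0071299984 = 10.8790791914
Correction |R − A(h/2)| = 7.130e-03; gap |A(h/2) − A(h)| = 4.991e-02.

10.879079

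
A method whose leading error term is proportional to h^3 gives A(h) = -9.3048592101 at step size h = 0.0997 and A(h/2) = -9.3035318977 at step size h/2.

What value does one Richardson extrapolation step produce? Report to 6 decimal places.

Error is O(h^3); halving h shrinks it by 2^3 = 8.
A(h/2) − A(h) = -9.3035318977 − (-9.3048592101) = 0.0013273124
Correction (A(h/2) − A(h))/(8 − 1) = 0.0013273124/7 = 0.0001896161
R = A(h/2) + (A(h/2) − A(h))/7 = -9.3035318977 + 0.0001896161 = -9.3033422816
Correction |R − A(h/2)| = 1.896e-04; gap |A(h/2) − A(h)| = 1.327e-03.

-9.303342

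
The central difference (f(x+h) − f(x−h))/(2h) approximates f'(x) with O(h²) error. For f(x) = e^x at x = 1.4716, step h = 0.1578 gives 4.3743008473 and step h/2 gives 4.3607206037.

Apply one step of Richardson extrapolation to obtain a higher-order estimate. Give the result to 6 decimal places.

Error is O(h^2); halving h shrinks it by 2^2 = 4.
2^2 × A(h/2) = 17.4428824148; minus A(h) gives 13.0685815675.
Extrapolated: 13.0685815675 / 3 = 4.3561938558
Gap between inputs: 1.358e-02; correction applied: −0.0045267479.

4.356194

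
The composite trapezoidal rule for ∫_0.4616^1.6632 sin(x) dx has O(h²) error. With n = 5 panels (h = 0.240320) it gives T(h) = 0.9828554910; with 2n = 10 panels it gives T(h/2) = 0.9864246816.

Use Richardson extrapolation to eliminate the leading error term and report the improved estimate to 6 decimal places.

0.987614

Order 2 gives 2^r = 4 and 2^r − 1 = 3.
Numerator 4 × A(h/2) − A(h) = 4 × 0.9864246816 − 0.9828554910 = 2.9628432354
Extrapolated: 2.9628432354 / 3 = 0.9876144118
Shift from A(h/2): +0.0011897302.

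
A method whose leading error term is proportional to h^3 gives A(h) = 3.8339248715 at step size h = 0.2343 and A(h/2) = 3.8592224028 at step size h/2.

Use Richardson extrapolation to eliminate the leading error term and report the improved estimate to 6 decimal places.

3.862836

Leading term ∝ h^3; use weight 8 = 2^3.
8·3.8592224028 − 3.8339248715 = 27.0398543509
27.0398543509 ÷ 7 = 3.8628363358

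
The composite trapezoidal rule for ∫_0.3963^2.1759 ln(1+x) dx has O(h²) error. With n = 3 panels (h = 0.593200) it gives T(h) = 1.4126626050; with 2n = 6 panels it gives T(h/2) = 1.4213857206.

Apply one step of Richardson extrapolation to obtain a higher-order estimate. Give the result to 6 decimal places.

Error is O(h^2); halving h shrinks it by 2^2 = 4.
4 × 1.4213857206 = 5.6855428824; subtract 1.4126626050 → 4.2728802774
Denominator 4 − 1 = 3.
Result: 1.4242934258
Correction |R − A(h/2)| = 2.908e-03; gap |A(h/2) − A(h)| = 8.723e-03.

1.424293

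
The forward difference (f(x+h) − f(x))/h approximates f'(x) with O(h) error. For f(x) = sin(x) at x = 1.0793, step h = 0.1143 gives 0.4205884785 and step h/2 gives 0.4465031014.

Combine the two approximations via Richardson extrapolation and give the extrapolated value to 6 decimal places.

0.472418

r = 1, so 2^r = 2.
2×0.4465031014 = 0.8930062028; 0.8930062028 − 0.4205884785 = 0.4724177243
R = 0.4724177243/1 = 0.4724177243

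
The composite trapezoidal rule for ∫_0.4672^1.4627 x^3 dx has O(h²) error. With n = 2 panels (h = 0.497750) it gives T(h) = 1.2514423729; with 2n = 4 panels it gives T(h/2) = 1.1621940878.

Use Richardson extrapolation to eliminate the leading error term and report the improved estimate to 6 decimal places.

1.132445

With r = 2 the leading error scales as h^2, so the weight is 2^2 = 4.
4 × 1.1621940878 = 4.6487763512; subtract 1.2514423729 → 3.3973339783
Extrapolated: 3.3973339783 / 3 = 1.1324446594
Correction |R − A(h/2)| = 2.975e-02; gap |A(h/2) − A(h)| = 8.925e-02.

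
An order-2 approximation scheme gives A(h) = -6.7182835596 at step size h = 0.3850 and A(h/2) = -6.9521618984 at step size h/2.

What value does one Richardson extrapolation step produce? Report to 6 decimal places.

-7.030121

r = 2, so 2^r = 4.
Weighted: (-27.8086475936) − (-6.7182835596) = -21.0903640340
Extrapolated: (-21.0903640340) / 3 = -7.0301213447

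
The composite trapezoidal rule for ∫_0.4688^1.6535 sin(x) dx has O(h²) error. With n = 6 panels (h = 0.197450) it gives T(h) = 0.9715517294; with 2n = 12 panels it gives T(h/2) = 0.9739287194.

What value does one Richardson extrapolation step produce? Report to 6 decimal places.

r = 2: numerator weight 4, denominator 3.
4×0.9739287194 − 0.9715517294 = 2.9241631482
Extrapolated: 2.9241631482 / 3 = 0.9747210494

0.974721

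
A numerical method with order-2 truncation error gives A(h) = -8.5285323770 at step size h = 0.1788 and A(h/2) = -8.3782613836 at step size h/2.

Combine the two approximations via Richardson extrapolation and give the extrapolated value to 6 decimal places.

-8.328171

Error is O(h^2); halving h shrinks it by 2^2 = 4.
2^2×A(h/2) = -33.5130455344; minus A(h) gives -24.9845131574.
Divide by 2^2 − 1 = 3.
(4×(-8.3782613836) − (-8.5285323770))/(4 − 1) = -8.3281710525
Shift from A(h/2): +0.0500903311.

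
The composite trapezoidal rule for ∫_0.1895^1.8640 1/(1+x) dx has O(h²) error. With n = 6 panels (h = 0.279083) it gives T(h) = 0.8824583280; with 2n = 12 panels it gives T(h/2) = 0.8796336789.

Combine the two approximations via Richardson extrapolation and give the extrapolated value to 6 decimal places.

Leading term ∝ h^2; use weight 4 = 2^2.
4 × 0.8796336789 = 3.5185347156; subtract 0.8824583280 → 2.6360763876
2.6360763876 ÷ 3 = 0.8786921292

0.878692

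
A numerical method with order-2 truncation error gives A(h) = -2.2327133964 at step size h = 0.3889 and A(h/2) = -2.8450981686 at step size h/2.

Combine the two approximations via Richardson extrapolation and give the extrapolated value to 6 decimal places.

Order 2 gives 2^r = 4 and 2^r − 1 = 3.
4×(-2.8450981686) = -11.3803926744; (-11.3803926744) − (-2.2327133964) = -9.1476792780
Denominator 4 − 1 = 3.
(4×(-2.8450981686) − (-2.2327133964))/(4 − 1) = -3.0492264260
Shift from A(h/2): −0.2041282574.

-3.049226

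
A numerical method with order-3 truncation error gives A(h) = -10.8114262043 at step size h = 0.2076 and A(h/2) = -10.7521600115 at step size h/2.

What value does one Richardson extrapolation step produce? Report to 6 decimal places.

-10.743693

Error is O(h^3); halving h shrinks it by 2^3 = 8.
Top: 8(-10.7521600115) − (-10.8114262043) = -75.2058538877
Denominator 8 − 1 = 7.
So the Richardson estimate is -10.7436934125.
Shift from A(h/2): +0.0084665990.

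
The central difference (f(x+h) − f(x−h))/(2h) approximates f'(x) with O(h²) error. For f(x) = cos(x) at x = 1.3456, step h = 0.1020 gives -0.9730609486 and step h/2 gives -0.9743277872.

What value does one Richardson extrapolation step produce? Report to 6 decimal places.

Method order is 2; weight 2^2 = 4.
Numerator 4·A(h/2) − A(h) = 4·(-0.9743277872) − (-0.9730609486) = -2.9242502002
(4·(-0.9743277872) − (-0.9730609486))/(4 − 1) = -0.9747500667

-0.974750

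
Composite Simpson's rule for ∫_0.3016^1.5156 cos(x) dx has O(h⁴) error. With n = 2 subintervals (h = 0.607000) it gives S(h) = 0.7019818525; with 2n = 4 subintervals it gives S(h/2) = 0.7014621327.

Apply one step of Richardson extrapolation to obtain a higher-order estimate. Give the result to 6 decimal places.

The method has order 4: 2^4 = 16.
16*0.7014621327 = 11.2233941232; subtract 0.7019818525 → 10.5214122707
R = 10.5214122707/15 = 0.7014274847

0.701427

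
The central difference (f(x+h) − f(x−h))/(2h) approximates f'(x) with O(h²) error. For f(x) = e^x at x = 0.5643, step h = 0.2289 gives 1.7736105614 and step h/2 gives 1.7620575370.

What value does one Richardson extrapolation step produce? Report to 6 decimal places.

1.758207

Leading term ∝ h^2; use weight 4 = 2^2.
4*1.7620575370 − 1.7736105614 = 5.2746195866
Denominator 4 − 1 = 3.
Result: 1.7582065289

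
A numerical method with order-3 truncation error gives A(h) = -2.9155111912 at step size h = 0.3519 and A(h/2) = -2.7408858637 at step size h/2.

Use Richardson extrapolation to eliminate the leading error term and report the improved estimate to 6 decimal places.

-2.715939

Error is O(h^3); halving h shrinks it by 2^3 = 8.
8·(-2.7408858637) − (-2.9155111912) = -19.0115757184
Divide by 2^3 − 1 = 7.
(8·(-2.7408858637) − (-2.9155111912))/(8 − 1) = -2.7159393883
Correction |R − A(h/2)| = 2.495e-02; gap |A(h/2) − A(h)| = 1.746e-01.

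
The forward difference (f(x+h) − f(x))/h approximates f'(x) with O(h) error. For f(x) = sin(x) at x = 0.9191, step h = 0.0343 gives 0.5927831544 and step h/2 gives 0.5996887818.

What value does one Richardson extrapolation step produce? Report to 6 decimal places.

r = 1: numerator weight 2, denominator 1.
Top: 2(0.5996887818) − (0.5927831544) = 0.6065944092
(2·0.5996887818 − 0.5927831544)/(2 − 1) = 0.6065944092
Gap between inputs: 6.906e-03; correction applied: +0.0069056274.

0.606594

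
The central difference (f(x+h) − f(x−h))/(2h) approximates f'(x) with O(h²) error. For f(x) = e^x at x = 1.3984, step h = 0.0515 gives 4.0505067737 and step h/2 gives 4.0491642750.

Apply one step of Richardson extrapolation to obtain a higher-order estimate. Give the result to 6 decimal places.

4.048717

Error is O(h^2); halving h shrinks it by 2^2 = 4.
4·4.0491642750 = 16.1966571000; subtract 4.0505067737 → 12.1461503263
Divide by 2^2 − 1 = 3.
Extrapolated: 12.1461503263 / 3 = 4.0487167754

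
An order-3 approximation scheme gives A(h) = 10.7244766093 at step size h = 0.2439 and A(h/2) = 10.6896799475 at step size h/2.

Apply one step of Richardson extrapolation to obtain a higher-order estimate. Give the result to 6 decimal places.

Leading term ∝ h^3; use weight 8 = 2^3.
8*10.6896799475 = 85.5174395800; 85.5174395800 − 10.7244766093 = 74.7929629707
Divide by 2^3 − 1 = 7.
So the Richardson estimate is 10.6847089958.

10.684709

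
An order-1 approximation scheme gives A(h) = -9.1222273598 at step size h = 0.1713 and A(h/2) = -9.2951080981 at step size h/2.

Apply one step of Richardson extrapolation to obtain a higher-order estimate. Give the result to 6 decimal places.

Leading term ∝ h^1; use weight 2 = 2^1.
2·(-9.2951080981) = -18.5902161962; subtract (-9.1222273598) → -9.4679888364
(-9.4679888364) ÷ 1 = -9.4679888364

-9.467989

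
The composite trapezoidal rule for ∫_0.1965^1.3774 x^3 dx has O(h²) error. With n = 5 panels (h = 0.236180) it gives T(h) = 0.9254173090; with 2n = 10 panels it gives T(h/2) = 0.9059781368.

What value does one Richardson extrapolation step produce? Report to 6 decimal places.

0.899498

Leading term ∝ h^2; use weight 4 = 2^2.
4 × 0.9059781368 = 3.6239125472; subtract 0.9254173090 → 2.6984952382
Extrapolated: 2.6984952382 / 3 = 0.8994984127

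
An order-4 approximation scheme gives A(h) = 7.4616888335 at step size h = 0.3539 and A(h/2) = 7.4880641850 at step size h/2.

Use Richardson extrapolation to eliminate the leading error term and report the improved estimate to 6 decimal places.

r = 4, so 2^r = 16.
Difference of the inputs: 7.4880641850 − 7.4616888335 = 0.0263753515
Correction (A(h/2) − A(h))/(16 − 1) = 0.0263753515/15 = 0.0017583568
R = A(h/2) + (A(h/2) − A(h))/15 = 7.4880641850 + 0.0017583568 = 7.4898225418

7.489823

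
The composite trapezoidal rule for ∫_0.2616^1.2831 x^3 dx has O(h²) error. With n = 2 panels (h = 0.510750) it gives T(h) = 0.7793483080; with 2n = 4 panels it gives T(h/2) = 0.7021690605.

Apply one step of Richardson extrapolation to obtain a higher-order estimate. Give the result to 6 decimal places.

Order 2 gives 2^r = 4 and 2^r − 1 = 3.
Difference of the inputs: 0.7021690605 − 0.7793483080 = -0.0771792475
Correction (A(h/2) − A(h))/(4 − 1) = (-0.0771792475)/3 = -0.0257264158
R = 0.7021690605 − 0.0257264158 = 0.6764426447
Gap between inputs: 7.718e-02; correction applied: −0.0257264158.

0.676443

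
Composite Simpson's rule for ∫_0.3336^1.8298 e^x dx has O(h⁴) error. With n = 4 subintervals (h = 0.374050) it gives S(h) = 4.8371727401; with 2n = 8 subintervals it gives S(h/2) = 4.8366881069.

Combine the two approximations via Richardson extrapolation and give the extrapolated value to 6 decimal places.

4.836656

Leading term ∝ h^4; use weight 16 = 2^4.
2^4 × A(h/2) = 77.3870097104; minus A(h) gives 72.5498369703.
(16 × 4.8366881069 − 4.8371727401)/(16 − 1) = 4.8366557980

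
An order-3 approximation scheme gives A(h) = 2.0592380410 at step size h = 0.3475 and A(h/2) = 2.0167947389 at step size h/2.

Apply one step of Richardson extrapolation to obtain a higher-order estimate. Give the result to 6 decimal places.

2.010731

The method has order 3: 2^3 = 8.
Weighted: 16.1343579112 − 2.0592380410 = 14.0751198702
Divide by 2^3 − 1 = 7.
(8*2.0167947389 − 2.0592380410)/(8 − 1) = 2.0107314100
Shift from A(h/2): −0.0060633289.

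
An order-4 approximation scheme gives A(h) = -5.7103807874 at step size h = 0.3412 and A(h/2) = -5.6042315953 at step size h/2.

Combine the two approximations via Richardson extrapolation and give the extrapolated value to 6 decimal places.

-5.597155

r = 4: numerator weight 16, denominator 15.
Numerator 16*A(h/2) − A(h) = 16*(-5.6042315953) − (-5.7103807874) = -83.9573247374
(16*(-5.6042315953) − (-5.7103807874))/(16 − 1) = -5.5971549825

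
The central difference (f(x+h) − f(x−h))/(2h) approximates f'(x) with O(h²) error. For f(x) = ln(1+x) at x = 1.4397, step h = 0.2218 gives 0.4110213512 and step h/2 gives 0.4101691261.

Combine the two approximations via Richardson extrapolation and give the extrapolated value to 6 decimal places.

r = 2: numerator weight 4, denominator 3.
Difference of the inputs: 0.4101691261 − 0.4110213512 = -0.0008522251
Divide by 2^2 − 1 = 3: (-0.0008522251)/3 = -0.0002840750
R = A(h/2) + (A(h/2) − A(h))/3 = 0.4101691261 − 0.0002840750 = 0.4098850511

0.409885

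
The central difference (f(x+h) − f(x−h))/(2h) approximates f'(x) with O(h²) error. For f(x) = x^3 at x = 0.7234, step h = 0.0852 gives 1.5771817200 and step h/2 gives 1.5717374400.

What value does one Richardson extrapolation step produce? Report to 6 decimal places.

With r = 2 the leading error scales as h^2, so the weight is 2^2 = 4.
A(h/2) − A(h) = 1.5717374400 − 1.5771817200 = -0.0054442800
Correction (A(h/2) − A(h))/(4 − 1) = (-0.0054442800)/3 = -0.0018147600
R = 1.5717374400 − 0.0018147600 = 1.5699226800

1.569923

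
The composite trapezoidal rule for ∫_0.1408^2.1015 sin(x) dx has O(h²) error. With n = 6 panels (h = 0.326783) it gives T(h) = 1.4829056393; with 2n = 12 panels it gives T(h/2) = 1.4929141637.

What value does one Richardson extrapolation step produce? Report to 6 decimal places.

Method order is 2; weight 2^2 = 4.
4·1.4929141637 − 1.4829056393 = 4.4887510155
(4·1.4929141637 − 1.4829056393)/(4 − 1) = 1.4962503385
Correction |R − A(h/2)| = 3.336e-03; gap |A(h/2) − A(h)| = 1.001e-02.

1.496250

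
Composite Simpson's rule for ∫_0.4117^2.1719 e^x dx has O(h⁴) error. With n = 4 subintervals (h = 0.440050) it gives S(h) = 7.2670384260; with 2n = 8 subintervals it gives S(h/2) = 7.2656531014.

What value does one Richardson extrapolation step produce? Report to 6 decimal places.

7.265561

With r = 4 the leading error scales as h^4, so the weight is 2^4 = 16.
Numerator 16×A(h/2) − A(h) = 16×7.2656531014 − 7.2670384260 = 108.9834111964
Divide by 2^4 − 1 = 15.
Result: 7.2655607464
Shift from A(h/2): −0.0000923550.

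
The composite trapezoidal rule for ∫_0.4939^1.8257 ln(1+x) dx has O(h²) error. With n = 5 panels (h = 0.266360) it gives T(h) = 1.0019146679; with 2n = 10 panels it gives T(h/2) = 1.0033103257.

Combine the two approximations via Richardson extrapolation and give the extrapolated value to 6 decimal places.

1.003776

Leading term ∝ h^2; use weight 4 = 2^2.
Top: 4(1.0033103257) − (1.0019146679) = 3.0113266349
3.0113266349 ÷ 3 = 1.0037755450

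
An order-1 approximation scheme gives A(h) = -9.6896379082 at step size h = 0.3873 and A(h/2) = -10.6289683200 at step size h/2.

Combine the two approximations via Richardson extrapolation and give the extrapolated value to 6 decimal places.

The method has order 1: 2^1 = 2.
2·(-10.6289683200) − (-9.6896379082) = -11.5682987318
Divide by 2^1 − 1 = 1.
(-11.5682987318) ÷ 1 = -11.5682987318
Gap between inputs: 9.393e-01; correction applied: −0.9393304118.

-11.568299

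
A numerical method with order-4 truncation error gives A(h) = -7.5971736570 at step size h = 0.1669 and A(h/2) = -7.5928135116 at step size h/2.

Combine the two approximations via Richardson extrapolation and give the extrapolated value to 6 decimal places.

-7.592523

Error is O(h^4); halving h shrinks it by 2^4 = 16.
2^4·A(h/2) = -121.4850161856; minus A(h) gives -113.8878425286.
R = (-113.8878425286)/15 = -7.5925228352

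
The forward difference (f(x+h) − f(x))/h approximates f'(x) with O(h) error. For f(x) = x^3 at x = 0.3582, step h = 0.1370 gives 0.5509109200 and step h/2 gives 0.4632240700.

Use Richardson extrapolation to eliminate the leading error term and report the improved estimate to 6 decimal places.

0.375537

Method order is 1; weight 2^1 = 2.
2^1*A(h/2) = 0.9264481400; minus A(h) gives 0.3755372200.
Extrapolated: 0.3755372200 / 1 = 0.3755372200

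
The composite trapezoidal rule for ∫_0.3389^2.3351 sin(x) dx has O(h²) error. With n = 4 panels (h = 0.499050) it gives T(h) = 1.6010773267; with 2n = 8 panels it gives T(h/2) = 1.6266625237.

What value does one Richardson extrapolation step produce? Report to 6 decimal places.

The method has order 2: 2^2 = 4.
2^2·A(h/2) = 6.5066500948; minus A(h) gives 4.9055727681.
Divide by 2^2 − 1 = 3.
So the Richardson estimate is 1.6351909227.
Shift from A(h/2): +0.0085283990.

1.635191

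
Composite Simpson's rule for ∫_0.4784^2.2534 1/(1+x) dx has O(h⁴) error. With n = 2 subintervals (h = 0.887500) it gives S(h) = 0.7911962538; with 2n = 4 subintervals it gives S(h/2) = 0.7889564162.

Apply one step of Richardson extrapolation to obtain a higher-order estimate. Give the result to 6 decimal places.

The method has order 4: 2^4 = 16.
2^4·A(h/2) = 12.6233026592; minus A(h) gives 11.8321064054.
Extrapolated: 11.8321064054 / 15 = 0.7888070937
Shift from A(h/2): −0.0001493225.

0.788807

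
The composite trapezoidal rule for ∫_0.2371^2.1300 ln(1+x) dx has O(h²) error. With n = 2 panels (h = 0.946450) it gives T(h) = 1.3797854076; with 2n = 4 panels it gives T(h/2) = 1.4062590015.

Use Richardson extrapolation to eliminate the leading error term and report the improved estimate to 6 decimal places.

Error is O(h^2); halving h shrinks it by 2^2 = 4.
Difference of the inputs: 1.4062590015 − 1.3797854076 = 0.0264735939
Correction (A(h/2) − A(h))/(4 − 1) = 0.0264735939/3 = 0.0088245313
R = A(h/2) + (A(h/2) − A(h))/3 = 1.4062590015 + 0.0088245313 = 1.4150835328

1.415084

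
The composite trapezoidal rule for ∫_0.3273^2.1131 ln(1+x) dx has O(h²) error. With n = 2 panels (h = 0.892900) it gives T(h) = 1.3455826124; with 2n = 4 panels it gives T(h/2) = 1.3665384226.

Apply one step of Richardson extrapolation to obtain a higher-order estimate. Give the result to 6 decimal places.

1.373524

With r = 2 the leading error scales as h^2, so the weight is 2^2 = 4.
Numerator 4·A(h/2) − A(h) = 4·1.3665384226 − 1.3455826124 = 4.1205710780
4.1205710780 ÷ 3 = 1.3735236927
Gap between inputs: 2.096e-02; correction applied: +0.0069852701.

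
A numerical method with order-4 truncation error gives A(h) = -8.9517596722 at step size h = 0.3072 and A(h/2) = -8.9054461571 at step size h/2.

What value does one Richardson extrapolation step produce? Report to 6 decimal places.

r = 4: numerator weight 16, denominator 15.
2^4·A(h/2) = -142.4871385136; minus A(h) gives -133.5353788414.
(-133.5353788414) ÷ 15 = -8.9023585894
Correction |R − A(h/2)| = 3.088e-03; gap |A(h/2) − A(h)| = 4.631e-02.

-8.902359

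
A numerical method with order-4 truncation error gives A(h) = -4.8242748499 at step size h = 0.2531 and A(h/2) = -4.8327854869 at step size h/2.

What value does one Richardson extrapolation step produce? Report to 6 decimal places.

Leading term ∝ h^4; use weight 16 = 2^4.
Weighted: (-77.3245677904) − (-4.8242748499) = -72.5002929405
Denominator 16 − 1 = 15.
R = (-72.5002929405)/15 = -4.8333528627

-4.833353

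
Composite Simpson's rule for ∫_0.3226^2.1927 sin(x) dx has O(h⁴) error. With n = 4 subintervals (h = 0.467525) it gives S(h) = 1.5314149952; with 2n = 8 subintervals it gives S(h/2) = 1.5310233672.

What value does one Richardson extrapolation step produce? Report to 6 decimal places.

r = 4: numerator weight 16, denominator 15.
2^4·A(h/2) = 24.4963738752; minus A(h) gives 22.9649588800.
Denominator 16 − 1 = 15.
Result: 1.5309972587

1.530997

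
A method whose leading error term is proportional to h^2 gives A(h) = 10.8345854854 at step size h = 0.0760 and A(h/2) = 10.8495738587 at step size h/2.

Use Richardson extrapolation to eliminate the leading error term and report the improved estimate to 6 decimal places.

Order 2 gives 2^r = 4 and 2^r − 1 = 3.
Numerator 4*A(h/2) − A(h) = 4*10.8495738587 − 10.8345854854 = 32.5637099494
Extrapolated: 32.5637099494 / 3 = 10.8545699831
Gap between inputs: 1.499e-02; correction applied: +0.0049961244.

10.854570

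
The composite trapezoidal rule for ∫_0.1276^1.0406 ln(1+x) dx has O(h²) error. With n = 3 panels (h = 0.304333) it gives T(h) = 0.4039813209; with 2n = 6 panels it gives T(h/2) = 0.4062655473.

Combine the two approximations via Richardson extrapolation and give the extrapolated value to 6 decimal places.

0.407027

Leading term ∝ h^2; use weight 4 = 2^2.
4×0.4062655473 = 1.6250621892; subtract 0.4039813209 → 1.2210808683
Extrapolated: 1.2210808683 / 3 = 0.4070269561
Correction |R − A(h/2)| = 7.614e-04; gap |A(h/2) − A(h)| = 2.284e-03.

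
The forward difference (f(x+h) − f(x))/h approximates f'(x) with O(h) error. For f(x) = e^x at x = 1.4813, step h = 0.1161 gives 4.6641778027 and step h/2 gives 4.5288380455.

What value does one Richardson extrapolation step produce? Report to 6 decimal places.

4.393498

Error is O(h^1); halving h shrinks it by 2^1 = 2.
Top: 2(4.5288380455) − (4.6641778027) = 4.3934982883
Denominator 2 − 1 = 1.
4.3934982883 ÷ 1 = 4.3934982883
Correction |R − A(h/2)| = 1.353e-01; gap |A(h/2) − A(h)| = 1.353e-01.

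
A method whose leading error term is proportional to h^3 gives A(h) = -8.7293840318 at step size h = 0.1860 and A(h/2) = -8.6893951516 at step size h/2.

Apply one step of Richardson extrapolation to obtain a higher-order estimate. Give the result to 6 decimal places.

-8.683682

Leading term ∝ h^3; use weight 8 = 2^3.
A(h/2) − A(h) = -8.6893951516 − (-8.7293840318) = 0.0399888802
Correction (A(h/2) − A(h))/(8 − 1) = 0.0399888802/7 = 0.0057126972
R = A(h/2) + (A(h/2) − A(h))/7 = -8.6893951516 + 0.0057126972 = -8.6836824544
Correction |R − A(h/2)| = 5.713e-03; gap |A(h/2) − A(h)| = 3.999e-02.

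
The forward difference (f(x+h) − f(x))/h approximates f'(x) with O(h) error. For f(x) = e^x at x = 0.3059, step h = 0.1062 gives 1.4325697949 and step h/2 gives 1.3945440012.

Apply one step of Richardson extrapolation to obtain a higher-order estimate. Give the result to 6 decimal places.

r = 1: numerator weight 2, denominator 1.
Numerator 2×A(h/2) − A(h) = 2×1.3945440012 − 1.4325697949 = 1.3565182075
Extrapolated: 1.3565182075 / 1 = 1.3565182075

1.356518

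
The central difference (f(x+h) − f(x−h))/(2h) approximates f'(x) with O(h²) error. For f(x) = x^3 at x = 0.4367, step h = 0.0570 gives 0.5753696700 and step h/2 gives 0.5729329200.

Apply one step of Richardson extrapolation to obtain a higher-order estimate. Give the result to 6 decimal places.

r = 2, so 2^r = 4.
4·0.5729329200 = 2.2917316800; subtract 0.5753696700 → 1.7163620100
1.7163620100 ÷ 3 = 0.5721206700
Gap between inputs: 2.437e-03; correction applied: −0.0008122500.

0.572121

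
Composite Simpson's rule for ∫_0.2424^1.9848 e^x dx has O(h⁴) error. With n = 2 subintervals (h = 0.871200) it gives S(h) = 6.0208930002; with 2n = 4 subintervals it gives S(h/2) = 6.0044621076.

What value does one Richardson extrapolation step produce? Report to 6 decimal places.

r = 4: numerator weight 16, denominator 15.
Numerator 16*A(h/2) − A(h) = 16*6.0044621076 − 6.0208930002 = 90.0505007214
Divide by 2^4 − 1 = 15.
So the Richardson estimate is 6.0033667148.
Correction |R − A(h/2)| = 1.095e-03; gap |A(h/2) − A(h)| = 1.643e-02.

6.003367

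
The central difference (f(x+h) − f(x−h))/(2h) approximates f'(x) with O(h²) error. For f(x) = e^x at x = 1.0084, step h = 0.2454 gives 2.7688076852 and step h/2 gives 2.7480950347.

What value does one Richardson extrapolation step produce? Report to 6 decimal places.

Method order is 2; weight 2^2 = 4.
Difference of the inputs: 2.7480950347 − 2.7688076852 = -0.0207126505
Divide by 2^2 − 1 = 3: (-0.0207126505)/3 = -0.0069042168
R = 2.7480950347 − 0.0069042168 = 2.7411908179
Gap between inputs: 2.071e-02; correction applied: −0.0069042168.

2.741191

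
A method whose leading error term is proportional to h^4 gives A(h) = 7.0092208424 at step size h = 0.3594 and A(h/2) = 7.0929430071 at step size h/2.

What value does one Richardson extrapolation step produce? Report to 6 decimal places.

Order 4 gives 2^r = 16 and 2^r − 1 = 15.
Difference of the inputs: 7.0929430071 − 7.0092208424 = 0.0837221647
Divide by 2^4 − 1 = 15: 0.0837221647/15 = 0.0055814776
R = A(h/2) + (A(h/2) − A(h))/15 = 7.0929430071 + 0.0055814776 = 7.0985244847
Correction |R − A(h/2)| = 5.581e-03; gap |A(h/2) − A(h)| = 8.372e-02.

7.098524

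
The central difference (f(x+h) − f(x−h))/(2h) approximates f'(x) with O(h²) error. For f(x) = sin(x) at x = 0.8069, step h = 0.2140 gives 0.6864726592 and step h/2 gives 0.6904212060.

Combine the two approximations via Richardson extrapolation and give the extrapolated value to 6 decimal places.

r = 2, so 2^r = 4.
Top: 4(0.6904212060) − (0.6864726592) = 2.0752121648
Divide by 2^2 − 1 = 3.
(4×0.6904212060 − 0.6864726592)/(4 − 1) = 0.6917373883

0.691737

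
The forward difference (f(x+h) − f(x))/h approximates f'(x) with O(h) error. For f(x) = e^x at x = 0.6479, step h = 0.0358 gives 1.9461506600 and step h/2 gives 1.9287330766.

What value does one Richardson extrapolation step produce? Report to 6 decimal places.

r = 1: numerator weight 2, denominator 1.
Weighted: 3.8574661532 − 1.9461506600 = 1.9113154932
1.9113154932 ÷ 1 = 1.9113154932

1.911315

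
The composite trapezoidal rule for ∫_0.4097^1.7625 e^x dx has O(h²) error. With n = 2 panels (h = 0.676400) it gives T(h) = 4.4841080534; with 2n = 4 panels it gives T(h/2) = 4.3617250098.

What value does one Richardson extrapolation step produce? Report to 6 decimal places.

Leading term ∝ h^2; use weight 4 = 2^2.
2^2·A(h/2) = 17.4469000392; minus A(h) gives 12.9627919858.
R = 12.9627919858/3 = 4.3209306619

4.320931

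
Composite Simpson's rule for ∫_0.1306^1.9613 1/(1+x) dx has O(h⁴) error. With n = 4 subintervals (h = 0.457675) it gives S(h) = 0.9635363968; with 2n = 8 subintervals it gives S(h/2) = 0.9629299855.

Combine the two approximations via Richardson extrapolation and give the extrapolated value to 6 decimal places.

0.962890

The method has order 4: 2^4 = 16.
16 × 0.9629299855 = 15.4068797680; 15.4068797680 − 0.9635363968 = 14.4433433712
R = 14.4433433712/15 = 0.9628895581
Gap between inputs: 6.064e-04; correction applied: −0.0000404274.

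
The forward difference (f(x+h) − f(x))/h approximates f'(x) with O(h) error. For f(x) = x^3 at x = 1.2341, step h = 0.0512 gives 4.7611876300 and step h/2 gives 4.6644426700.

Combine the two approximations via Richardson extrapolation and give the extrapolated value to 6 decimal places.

4.567698

Leading term ∝ h^1; use weight 2 = 2^1.
Top: 2(4.6644426700) − (4.7611876300) = 4.5676977100
(2 × 4.6644426700 − 4.7611876300)/(2 − 1) = 4.5676977100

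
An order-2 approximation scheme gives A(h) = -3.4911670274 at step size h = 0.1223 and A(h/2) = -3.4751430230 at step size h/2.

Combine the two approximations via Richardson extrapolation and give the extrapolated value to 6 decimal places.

Error is O(h^2); halving h shrinks it by 2^2 = 4.
Difference of the inputs: -3.4751430230 − (-3.4911670274) = 0.0160240044
Correction (A(h/2) − A(h))/(4 − 1) = 0.0160240044/3 = 0.0053413348
R = -3.4751430230 + 0.0053413348 = -3.4698016882

-3.469802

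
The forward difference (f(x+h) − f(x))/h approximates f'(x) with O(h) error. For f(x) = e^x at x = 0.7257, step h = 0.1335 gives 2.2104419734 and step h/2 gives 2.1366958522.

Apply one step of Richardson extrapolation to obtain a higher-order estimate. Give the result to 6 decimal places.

2.062950

Error is O(h^1); halving h shrinks it by 2^1 = 2.
Difference of the inputs: 2.1366958522 − 2.2104419734 = -0.0737461212
Divide by 2^1 − 1 = 1: (-0.0737461212)/1 = -0.0737461212
R = 2.1366958522 − 0.0737461212 = 2.0629497310
Shift from A(h/2): −0.0737461212.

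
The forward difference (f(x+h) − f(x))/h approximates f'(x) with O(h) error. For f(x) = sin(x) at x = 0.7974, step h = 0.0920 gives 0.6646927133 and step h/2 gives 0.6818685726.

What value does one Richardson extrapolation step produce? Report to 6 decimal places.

The method has order 1: 2^1 = 2.
Weighted: 1.3637371452 − 0.6646927133 = 0.6990444319
Divide by 2^1 − 1 = 1.
Extrapolated: 0.6990444319 / 1 = 0.6990444319

0.699044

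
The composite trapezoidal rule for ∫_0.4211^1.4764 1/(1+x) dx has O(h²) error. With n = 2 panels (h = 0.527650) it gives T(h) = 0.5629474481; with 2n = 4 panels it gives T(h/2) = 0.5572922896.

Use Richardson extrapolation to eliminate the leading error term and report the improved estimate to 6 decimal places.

0.555407

Leading term ∝ h^2; use weight 4 = 2^2.
2^2 × A(h/2) = 2.2291691584; minus A(h) gives 1.6662217103.
1.6662217103 ÷ 3 = 0.5554072368
Correction |R − A(h/2)| = 1.885e-03; gap |A(h/2) − A(h)| = 5.655e-03.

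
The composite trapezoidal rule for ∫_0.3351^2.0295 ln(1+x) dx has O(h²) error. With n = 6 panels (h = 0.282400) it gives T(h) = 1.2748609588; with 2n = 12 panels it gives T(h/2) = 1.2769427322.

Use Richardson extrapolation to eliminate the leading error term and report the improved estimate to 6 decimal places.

1.277637

Order 2 gives 2^r = 4 and 2^r − 1 = 3.
Difference of the inputs: 1.2769427322 − 1.2748609588 = 0.0020817734
Correction (A(h/2) − A(h))/(4 − 1) = 0.0020817734/3 = 0.0006939245
R = A(h/2) + (A(h/2) − A(h))/3 = 1.2769427322 + 0.0006939245 = 1.2776366567
Correction |R − A(h/2)| = 6.939e-04; gap |A(h/2) − A(h)| = 2.082e-03.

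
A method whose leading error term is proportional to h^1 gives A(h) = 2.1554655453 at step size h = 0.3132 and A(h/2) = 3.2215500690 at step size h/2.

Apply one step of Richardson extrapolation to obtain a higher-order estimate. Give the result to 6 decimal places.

Error is O(h^1); halving h shrinks it by 2^1 = 2.
2×3.2215500690 − 2.1554655453 = 4.2876345927
R = 4.2876345927/1 = 4.2876345927
Shift from A(h/2): +1.0660845237.

4.287635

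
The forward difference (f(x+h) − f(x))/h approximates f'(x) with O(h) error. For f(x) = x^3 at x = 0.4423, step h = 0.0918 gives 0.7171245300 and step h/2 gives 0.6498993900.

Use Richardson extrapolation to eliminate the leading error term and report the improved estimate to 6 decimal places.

Order 1 gives 2^r = 2 and 2^r − 1 = 1.
2^1 × A(h/2) = 1.2997987800; minus A(h) gives 0.5826742500.
Divide by 2^1 − 1 = 1.
Result: 0.5826742500

0.582674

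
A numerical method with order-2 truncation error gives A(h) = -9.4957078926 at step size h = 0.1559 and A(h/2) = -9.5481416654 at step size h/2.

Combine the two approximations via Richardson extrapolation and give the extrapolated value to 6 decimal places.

-9.565620

r = 2, so 2^r = 4.
4*(-9.5481416654) = -38.1925666616; (-38.1925666616) − (-9.4957078926) = -28.6968587690
Denominator 4 − 1 = 3.
Result: -9.5656195897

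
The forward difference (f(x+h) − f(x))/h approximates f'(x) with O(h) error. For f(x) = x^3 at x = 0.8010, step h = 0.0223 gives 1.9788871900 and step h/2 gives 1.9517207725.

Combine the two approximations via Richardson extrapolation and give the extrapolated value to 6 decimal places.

Order 1 gives 2^r = 2 and 2^r − 1 = 1.
Numerator 2*A(h/2) − A(h) = 2*1.9517207725 − 1.9788871900 = 1.9245543550
Denominator 2 − 1 = 1.
1.9245543550 ÷ 1 = 1.9245543550

1.924554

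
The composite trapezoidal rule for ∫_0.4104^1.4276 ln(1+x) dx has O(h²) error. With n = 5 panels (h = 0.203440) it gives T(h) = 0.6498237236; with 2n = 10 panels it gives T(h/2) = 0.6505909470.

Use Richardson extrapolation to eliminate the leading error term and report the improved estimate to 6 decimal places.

r = 2, so 2^r = 4.
4 × 0.6505909470 = 2.6023637880; 2.6023637880 − 0.6498237236 = 1.9525400644
Divide by 2^2 − 1 = 3.
(4 × 0.6505909470 − 0.6498237236)/(4 − 1) = 0.6508466881
Shift from A(h/2): +0.0002557411.

0.650847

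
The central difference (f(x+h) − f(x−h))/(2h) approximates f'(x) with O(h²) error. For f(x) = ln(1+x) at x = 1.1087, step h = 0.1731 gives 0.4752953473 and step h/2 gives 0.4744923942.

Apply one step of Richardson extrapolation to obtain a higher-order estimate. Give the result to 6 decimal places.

Method order is 2; weight 2^2 = 4.
Top: 4(0.4744923942) − (0.4752953473) = 1.4226742295
(4*0.4744923942 − 0.4752953473)/(4 − 1) = 0.4742247432
Gap between inputs: 8.030e-04; correction applied: −0.0002676510.

0.474225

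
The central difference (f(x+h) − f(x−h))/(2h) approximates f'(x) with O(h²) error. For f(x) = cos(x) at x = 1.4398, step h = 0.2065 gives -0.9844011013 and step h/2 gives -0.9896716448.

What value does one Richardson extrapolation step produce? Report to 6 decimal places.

Leading term ∝ h^2; use weight 4 = 2^2.
Numerator 4*A(h/2) − A(h) = 4*(-0.9896716448) − (-0.9844011013) = -2.9742854779
Denominator 4 − 1 = 3.
So the Richardson estimate is -0.9914284926.
Correction |R − A(h/2)| = 1.757e-03; gap |A(h/2) − A(h)| = 5.271e-03.

-0.991428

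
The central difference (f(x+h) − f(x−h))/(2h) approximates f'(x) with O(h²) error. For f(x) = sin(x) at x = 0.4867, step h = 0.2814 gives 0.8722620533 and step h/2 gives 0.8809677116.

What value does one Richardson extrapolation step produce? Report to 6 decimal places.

Error is O(h^2); halving h shrinks it by 2^2 = 4.
4 × 0.8809677116 = 3.5238708464; subtract 0.8722620533 → 2.6516087931
(4 × 0.8809677116 − 0.8722620533)/(4 − 1) = 0.8838695977

0.883870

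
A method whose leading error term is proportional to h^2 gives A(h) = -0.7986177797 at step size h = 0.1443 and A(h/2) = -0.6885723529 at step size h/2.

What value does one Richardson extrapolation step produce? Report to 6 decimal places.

-0.651891

r = 2, so 2^r = 4.
4 × (-0.6885723529) = -2.7542894116; subtract (-0.7986177797) → -1.9556716319
Denominator 4 − 1 = 3.
(4 × (-0.6885723529) − (-0.7986177797))/(4 − 1) = -0.6518905440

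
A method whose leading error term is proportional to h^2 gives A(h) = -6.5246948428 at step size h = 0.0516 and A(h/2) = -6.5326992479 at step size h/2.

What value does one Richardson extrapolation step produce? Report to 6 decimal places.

Method order is 2; weight 2^2 = 4.
4·(-6.5326992479) − (-6.5246948428) = -19.6061021488
Divide by 2^2 − 1 = 3.
(4·(-6.5326992479) − (-6.5246948428))/(4 − 1) = -6.5353673829
Gap between inputs: 8.004e-03; correction applied: −0.0026681350.

-6.535367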